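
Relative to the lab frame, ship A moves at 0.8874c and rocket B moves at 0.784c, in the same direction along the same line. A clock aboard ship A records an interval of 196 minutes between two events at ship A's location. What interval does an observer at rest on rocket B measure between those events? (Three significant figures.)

The velocity of ship A relative to rocket B is (0.8874 − 0.784)c / (1 − 0.8874×0.784) = 0.33982c; relative speed 0.33982c.
At |u| = 0.33982c, γ = (1 − 0.115478)^(−1/2) = 1.0633.
Ship A's interval is proper; time dilation gives Δt_B = γΔτ = 1.0633 × 196 minutes = 208 minutes.

208 minutes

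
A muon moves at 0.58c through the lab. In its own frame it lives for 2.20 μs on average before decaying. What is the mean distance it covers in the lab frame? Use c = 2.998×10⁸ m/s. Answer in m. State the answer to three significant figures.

With β = 0.58, γ = 1/√(1 − 0.58²) = 1/√0.6636 = 1.2276.
Lab-frame lifetime: Δt = γτ = 1.2276 × 2.20 μs = 2.7007 μs.
Distance: d = vΔt = 0.58 × 2.998×10⁸ m/s × 2.7007×10^-6 s = 470 m.

470 m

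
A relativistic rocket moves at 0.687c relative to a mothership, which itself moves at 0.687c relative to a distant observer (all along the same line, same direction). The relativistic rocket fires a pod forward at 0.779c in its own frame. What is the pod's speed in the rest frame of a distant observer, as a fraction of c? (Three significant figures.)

Apply u = (u'+v)/(1+u'v) twice. Pod in the mothership frame: (0.779+0.687)/(1+0.779·0.687) = 1.466/1.535173 = 0.95494c.
That velocity, transformed to the rest frame of a distant observer: (0.95494+0.687)/(1+0.95494·0.687) = 1.64194/1.65604378 = 0.99148c.

0.991c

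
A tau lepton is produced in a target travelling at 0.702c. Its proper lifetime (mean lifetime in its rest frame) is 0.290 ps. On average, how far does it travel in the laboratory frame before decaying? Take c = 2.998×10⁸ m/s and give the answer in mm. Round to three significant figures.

Lorentz factor: γ = (1 − 0.492804)^(−1/2) = 1.4041.
Lab-frame lifetime: Δt = γτ = 1.4041 × 0.290 ps = 0.40719 ps.
Distance: d = vΔt = 0.702 × 2.998×10⁸ m/s × 4.0719×10^-13 s = 8.57×10^-5 m = 0.0857 mm.

0.0857 mm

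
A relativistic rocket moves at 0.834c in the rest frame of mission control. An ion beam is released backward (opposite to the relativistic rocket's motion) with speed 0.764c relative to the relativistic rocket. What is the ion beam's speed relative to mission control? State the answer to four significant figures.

Relativistic velocity addition: u = (u' + v)/(1 + u'v/c²), with u' = −0.764c and v = 0.834c.
Numerator: −0.764 + 0.834 = 0.07. Denominator: 1 + (−0.764)(0.834) = 0.362824.
u = 0.07/0.362824 = 0.19293, so the speed is 0.1929c.

0.1929c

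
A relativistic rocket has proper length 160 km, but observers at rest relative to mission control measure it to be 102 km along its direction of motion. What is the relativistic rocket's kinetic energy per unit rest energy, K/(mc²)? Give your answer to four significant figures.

0.5686

Length contraction gives γ = L₀/L = 160/102 = 1.56863.
K/(mc²) = γ − 1 = 1.56863 − 1 = 0.5686.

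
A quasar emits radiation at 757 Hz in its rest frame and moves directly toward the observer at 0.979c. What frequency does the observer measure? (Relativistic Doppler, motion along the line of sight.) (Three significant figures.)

7350 Hz

Relativistic Doppler (source moving toward): f_obs = f_src · √((1+β)/(1−β)).
With β = 0.979: factor = √(1.979/0.021) = 9.7076.
f_obs = 757 × 9.7076 = 7350 Hz.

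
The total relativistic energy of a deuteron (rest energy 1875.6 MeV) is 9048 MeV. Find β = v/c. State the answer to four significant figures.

0.9783

γ = E/(mc²) = 9048/1875.6 = 4.8241.
β = √(1 − 1/γ²) = √(1 − 0.0429702) = √0.9570298 = 0.9783.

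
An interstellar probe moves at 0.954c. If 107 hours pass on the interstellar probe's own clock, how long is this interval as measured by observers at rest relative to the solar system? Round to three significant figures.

357 hours

β² = 0.910116, so γ = 1/√0.089884 = 3.3355.
Time dilation: Δt = γ·Δτ = 3.3355 × 107 = 357 hours.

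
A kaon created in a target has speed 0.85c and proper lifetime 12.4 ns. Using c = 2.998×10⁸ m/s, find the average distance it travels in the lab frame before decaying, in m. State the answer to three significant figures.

γ = 1/√(1 − β²) = 1/√(1 − 0.7225) = 1/√0.2775 = 1/0.526783 = 1.8983.
Lab-frame lifetime: Δt = γτ = 1.8983 × 12.4 ns = 23.539 ns.
Distance: d = vΔt = 0.85 × 2.998×10⁸ m/s × 2.3539×10^-8 s = 6.00 m.

6.00 m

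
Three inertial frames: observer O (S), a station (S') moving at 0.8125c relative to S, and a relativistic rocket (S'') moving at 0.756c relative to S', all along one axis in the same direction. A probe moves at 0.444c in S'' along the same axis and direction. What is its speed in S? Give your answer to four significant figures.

Apply u = (u'+v)/(1+u'v) twice. Probe in the station frame: (0.444+0.756)/(1+0.444·0.756) = 1.2/1.335664 = 0.89843c.
That velocity, transformed to the rest frame of observer O: (0.89843+0.8125)/(1+0.89843·0.8125) = 1.71093/1.729974375 = 0.98899c.

0.9890c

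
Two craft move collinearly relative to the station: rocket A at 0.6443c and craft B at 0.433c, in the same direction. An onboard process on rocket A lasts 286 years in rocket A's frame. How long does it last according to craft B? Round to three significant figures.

The velocity of rocket A relative to craft B is (0.6443 − 0.433)c / (1 − 0.6443×0.433) = 0.29306c; relative speed 0.29306c.
γ for this relative speed: γ = 1/√(1 − 0.0858842) = 1.0459.
Rocket A's interval is proper; time dilation gives Δt_B = γΔτ = 1.0459 × 286 years = 299 years.

299 years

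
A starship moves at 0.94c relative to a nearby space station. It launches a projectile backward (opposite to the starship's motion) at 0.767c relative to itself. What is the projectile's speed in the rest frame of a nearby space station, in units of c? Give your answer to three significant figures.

0.620c

In units of c, u = (u' + v)/(1 + u'v) with u' = −0.767 and v = 0.94.
Numerator: −0.767 + 0.94 = 0.173. Denominator: 1 + (−0.767)(0.94) = 0.27902.
u = 0.173/0.27902 = 0.62003, so the speed is 0.620c.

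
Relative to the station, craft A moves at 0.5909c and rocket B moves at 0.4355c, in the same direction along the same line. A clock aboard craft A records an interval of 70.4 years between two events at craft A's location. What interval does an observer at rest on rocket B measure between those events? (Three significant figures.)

72.0 years

Transform craft A's velocity into rocket B's frame: (0.5909 − 0.4355)/(1 − 0.5909·0.4355) = 0.1554/0.74266305, so the relative speed is 0.20925c.
At |u| = 0.20925c, γ = (1 − 0.0437856)^(−1/2) = 1.0226.
Craft A's interval is proper; time dilation gives Δt_B = γΔτ = 1.0226 × 70.4 years = 72.0 years.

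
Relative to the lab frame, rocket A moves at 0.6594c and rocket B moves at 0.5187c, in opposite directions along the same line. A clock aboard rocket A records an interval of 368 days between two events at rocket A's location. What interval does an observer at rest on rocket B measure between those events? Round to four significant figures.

Speed of rocket A in rocket B's frame: u = (v_A + v_B)/(1 + v_A v_B/c²) = (0.6594 + 0.5187)/(1 + 0.6594×0.5187) = 1.1781/1.34203078 = 0.87785; |u| = 0.87785c.
At |u| = 0.87785c, γ = (1 − 0.770621)^(−1/2) = 2.088.
Rocket A's interval is proper; time dilation gives Δt_B = γΔτ = 2.088 × 368 days = 768.4 days.

768.4 days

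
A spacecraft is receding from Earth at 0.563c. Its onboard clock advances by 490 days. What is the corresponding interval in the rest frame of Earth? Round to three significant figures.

γ = 1/√(1 − β²) = 1/√(1 − 0.316969) = 1/√0.683031 = 1/0.826457 = 1.21.
The onboard clock measures proper time, so the interval in the rest frame of Earth is dilated: Δt = γ·Δτ = 1.21 × 490 days = 593 days.

593 days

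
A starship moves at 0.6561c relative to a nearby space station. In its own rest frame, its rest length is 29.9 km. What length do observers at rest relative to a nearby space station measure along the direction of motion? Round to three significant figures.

With β = 0.6561, γ = 1/√(1 − 0.6561²) = 1/√0.56953279 = 1.3251.
Length contraction: L = L₀/γ = 29.9/1.3251 = 22.6 km.

22.6 km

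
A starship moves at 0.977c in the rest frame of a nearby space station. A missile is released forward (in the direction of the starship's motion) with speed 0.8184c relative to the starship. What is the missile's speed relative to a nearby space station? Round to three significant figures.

0.998c

In units of c, u = (u' + v)/(1 + u'v) with u' = 0.8184 and v = 0.977.
Numerator: 0.8184 + 0.977 = 1.7954. Denominator: 1 + (0.8184)(0.977) = 1.7995768.
u = 1.7954/1.7995768 = 0.99768, so the speed is 0.998c.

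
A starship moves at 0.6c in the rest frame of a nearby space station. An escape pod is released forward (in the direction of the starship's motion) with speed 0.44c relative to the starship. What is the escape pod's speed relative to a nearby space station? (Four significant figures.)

Relativistic velocity addition: u = (u' + v)/(1 + u'v/c²), with u' = 0.44c and v = 0.6c.
Numerator: 0.44 + 0.6 = 1.04. Denominator: 1 + (0.44)(0.6) = 1.264.
u = 1.04/1.264 = 0.82278, so the speed is 0.8228c.

0.8228c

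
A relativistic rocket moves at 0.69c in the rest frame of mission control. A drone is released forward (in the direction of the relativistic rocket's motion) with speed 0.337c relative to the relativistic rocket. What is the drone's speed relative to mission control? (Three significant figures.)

Relativistic velocity addition: u = (u' + v)/(1 + u'v/c²), with u' = 0.337c and v = 0.69c.
Numerator: 0.337 + 0.69 = 1.027. Denominator: 1 + (0.337)(0.69) = 1.23253.
u = 1.027/1.23253 = 0.83325, so the speed is 0.833c.

0.833c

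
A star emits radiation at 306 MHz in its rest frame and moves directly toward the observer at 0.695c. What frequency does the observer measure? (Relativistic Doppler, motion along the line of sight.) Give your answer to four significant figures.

Relativistic Doppler (source moving toward): f_obs = f_src · √((1+β)/(1−β)).
With β = 0.695: factor = √(1.695/0.305) = 2.3574.
f_obs = 306 × 2.3574 = 721.4 MHz.

721.4 MHz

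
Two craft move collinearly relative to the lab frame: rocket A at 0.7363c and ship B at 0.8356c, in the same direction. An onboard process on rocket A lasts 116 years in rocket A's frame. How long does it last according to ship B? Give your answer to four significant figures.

Speed of rocket A in ship B's frame: u = (v_A − v_B)/(1 − v_A v_B/c²) = (0.7363 − 0.8356)/(1 − 0.7363×0.8356) = −0.0993/0.38474772 = −0.25809; |u| = 0.25809c.
At |u| = 0.25809c, γ = (1 − 0.0666104)^(−1/2) = 1.0351.
The clock on rocket A records proper time, so ship B measures Δt = γΔτ = 1.0351 × 116 = 120.1 years.

120.1 years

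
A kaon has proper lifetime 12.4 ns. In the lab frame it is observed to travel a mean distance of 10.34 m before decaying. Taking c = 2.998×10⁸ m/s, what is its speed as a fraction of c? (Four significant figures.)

0.9410c

d = βγcτ ⇒ βγ = d/(cτ) = 10.34 m / (3.71752 m) = 2.7814.
β = (βγ)/√(1+(βγ)²) = 2.7814/√8.73619 = 0.9410.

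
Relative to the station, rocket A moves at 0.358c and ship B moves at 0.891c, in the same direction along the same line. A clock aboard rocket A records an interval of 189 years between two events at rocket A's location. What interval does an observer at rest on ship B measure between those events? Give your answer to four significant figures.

Speed of rocket A in ship B's frame: u = (v_A − v_B)/(1 − v_A v_B/c²) = (0.358 − 0.891)/(1 − 0.358×0.891) = −0.533/0.681022 = −0.78265; |u| = 0.78265c.
At |u| = 0.78265c, γ = (1 − 0.612541)^(−1/2) = 1.6065.
Rocket A's interval is proper; time dilation gives Δt_B = γΔτ = 1.6065 × 189 years = 303.6 years.

303.6 years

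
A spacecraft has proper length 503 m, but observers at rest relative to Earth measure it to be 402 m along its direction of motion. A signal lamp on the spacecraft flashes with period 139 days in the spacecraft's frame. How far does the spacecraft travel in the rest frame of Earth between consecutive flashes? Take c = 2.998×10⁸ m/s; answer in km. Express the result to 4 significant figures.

Length contraction gives γ = L₀/L = 503/402 = 1.25124.
β = √(1 − 1/γ²) = 0.60106. Lab-frame period = γτ = 1.25124×139 days = 173.92 days. Distance = βc × γτ = 0.60106 × 2.998×10⁸ m/s × 15026688 s = 2.7078×10^15 m = 2.708×10^12 km.

2.708×10^12 km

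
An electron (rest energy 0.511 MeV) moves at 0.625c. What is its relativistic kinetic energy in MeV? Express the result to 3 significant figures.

β² = 0.390625, so γ = 1/√0.609375 = 1.28103.
Kinetic energy: K = (γ − 1)mc² = (1.28103 − 1) × 0.511 MeV = 0.28103 × 0.511 = 0.144 MeV.

0.144 MeV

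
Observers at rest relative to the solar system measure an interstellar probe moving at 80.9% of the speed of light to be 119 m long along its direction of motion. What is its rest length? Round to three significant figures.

With β = 0.809, γ = 1/√(1 − 0.809²) = 1/√0.345519 = 1.7012.
Proper length: L₀ = γ·L = 1.7012 × 119 = 202 m.

202 m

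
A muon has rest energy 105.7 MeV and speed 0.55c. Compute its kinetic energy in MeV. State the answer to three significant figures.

20.9 MeV

γ = 1/√(1 − β²) = 1/√(1 − 0.3025) = 1/√0.6975 = 1/0.835165 = 1.19737.
Kinetic energy: K = (γ − 1)mc² = (1.19737 − 1) × 105.7 MeV = 0.19737 × 105.7 = 20.9 MeV.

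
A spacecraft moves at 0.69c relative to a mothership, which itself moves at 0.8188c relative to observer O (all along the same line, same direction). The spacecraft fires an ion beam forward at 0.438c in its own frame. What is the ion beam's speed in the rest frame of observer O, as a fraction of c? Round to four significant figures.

Apply u = (u'+v)/(1+u'v) twice. Ion beam in the mothership frame: (0.438+0.69)/(1+0.438·0.69) = 1.128/1.30222 = 0.86621c.
That velocity, transformed to the rest frame of observer O: (0.86621+0.8188)/(1+0.86621·0.8188) = 1.68501/1.709252748 = 0.98582c.

0.9858c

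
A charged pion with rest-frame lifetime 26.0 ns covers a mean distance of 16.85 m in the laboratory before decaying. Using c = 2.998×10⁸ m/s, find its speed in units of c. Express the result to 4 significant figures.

Let x = d/(cτ) = 16.85 m / (2.998×10⁸ m/s × 2.600×10^-8 s) = 2.1617. Since d = βγcτ, x = βγ = β/√(1−β²).
Solving: β² = x²/(1+x²) = 4.67295/5.67295 = 0.823725, so β = 0.9076.

0.9076c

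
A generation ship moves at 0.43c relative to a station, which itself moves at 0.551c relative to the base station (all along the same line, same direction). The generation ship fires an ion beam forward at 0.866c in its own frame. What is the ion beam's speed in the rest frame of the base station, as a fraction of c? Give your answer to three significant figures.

0.984c

Compose velocities in two stages. Stage 1 (into S'): u₁ = (0.866+0.43)/(1+0.866×0.43) = 0.94434.
Stage 2 (into S): u = (0.94434+0.551)/(1+0.94434×0.551) = 0.98356, so the speed is 0.984c.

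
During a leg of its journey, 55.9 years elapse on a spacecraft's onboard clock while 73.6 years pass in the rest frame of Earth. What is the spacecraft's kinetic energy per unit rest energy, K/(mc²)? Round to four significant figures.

From Δt = γΔτ: γ = 73.6/55.9 = 1.31664.
Since K = (γ−1)mc², K/(mc²) = 1.31664 − 1 = 0.3166.

0.3166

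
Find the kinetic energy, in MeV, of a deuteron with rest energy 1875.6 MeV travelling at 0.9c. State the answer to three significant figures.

With β = 0.9, γ = 1/√(1 − 0.9²) = 1/√0.19 = 2.2942.
Kinetic energy: K = (γ − 1)mc² = (2.2942 − 1) × 1875.6 MeV = 1.2942 × 1875.6 = 2430 MeV.

2430 MeV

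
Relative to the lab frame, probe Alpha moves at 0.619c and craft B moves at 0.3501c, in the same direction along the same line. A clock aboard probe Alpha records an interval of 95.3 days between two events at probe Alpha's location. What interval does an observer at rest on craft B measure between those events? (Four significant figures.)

Speed of probe Alpha in craft B's frame: u = (v_A − v_B)/(1 − v_A v_B/c²) = (0.619 − 0.3501)/(1 − 0.619×0.3501) = 0.2689/0.7832881 = 0.3433; |u| = 0.3433c.
γ for this relative speed: γ = 1/√(1 − 0.117855) = 1.0647.
The clock on probe Alpha records proper time, so craft B measures Δt = γΔτ = 1.0647 × 95.3 = 101.5 days.

101.5 days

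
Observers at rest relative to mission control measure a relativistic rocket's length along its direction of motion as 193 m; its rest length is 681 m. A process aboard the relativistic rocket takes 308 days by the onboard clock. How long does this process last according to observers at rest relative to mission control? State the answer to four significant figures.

γ = L₀/L = 681/193 = 3.5285.
Δt = γΔτ = 3.5285 × 308 = 1087 days.

1087 days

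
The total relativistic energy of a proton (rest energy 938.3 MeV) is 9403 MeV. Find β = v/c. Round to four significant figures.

0.9950

γ = E/(mc²) = 9403/938.3 = 10.021.
β = √(1 − 1/γ²) = √(1 − 0.00995813) = √0.99004187 = 0.9950.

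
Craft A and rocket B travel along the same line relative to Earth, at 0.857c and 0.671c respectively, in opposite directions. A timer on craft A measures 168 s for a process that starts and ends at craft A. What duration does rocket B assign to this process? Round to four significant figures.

692.5 s

Speed of craft A in rocket B's frame: u = (v_A + v_B)/(1 + v_A v_B/c²) = (0.857 + 0.671)/(1 + 0.857×0.671) = 1.528/1.575047 = 0.97013; |u| = 0.97013c.
At |u| = 0.97013c, γ = (1 − 0.941152)^(−1/2) = 4.1222.
Craft A's interval is proper; time dilation gives Δt_B = γΔτ = 4.1222 × 168 s = 692.5 s.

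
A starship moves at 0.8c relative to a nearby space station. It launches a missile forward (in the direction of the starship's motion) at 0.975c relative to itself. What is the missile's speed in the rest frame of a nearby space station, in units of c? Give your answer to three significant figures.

0.997c

Relativistic velocity addition: u = (u' + v)/(1 + u'v/c²), with u' = 0.975c and v = 0.8c.
Numerator: 0.975 + 0.8 = 1.775. Denominator: 1 + (0.975)(0.8) = 1.78.
u = 1.775/1.78 = 0.99719, so the speed is 0.997c.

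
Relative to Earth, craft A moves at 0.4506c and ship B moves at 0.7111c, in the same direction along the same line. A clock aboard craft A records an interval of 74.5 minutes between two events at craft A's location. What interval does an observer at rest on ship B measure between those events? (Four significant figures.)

80.66 minutes

Speed of craft A in ship B's frame: u = (v_A − v_B)/(1 − v_A v_B/c²) = (0.4506 − 0.7111)/(1 − 0.4506×0.7111) = −0.2605/0.67957834 = −0.38333; |u| = 0.38333c.
At |u| = 0.38333c, γ = (1 − 0.146942)^(−1/2) = 1.0827.
Craft A's interval is proper; time dilation gives Δt_B = γΔτ = 1.0827 × 74.5 minutes = 80.66 minutes.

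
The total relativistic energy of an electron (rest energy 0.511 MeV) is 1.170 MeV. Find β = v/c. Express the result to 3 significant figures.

0.900

Total energy E = γmc² gives γ = 1.170/0.511 = 2.2896.
Hence β = √(1 − 1/γ²) = √(1 − 0.190757) = √0.809243 = 0.900.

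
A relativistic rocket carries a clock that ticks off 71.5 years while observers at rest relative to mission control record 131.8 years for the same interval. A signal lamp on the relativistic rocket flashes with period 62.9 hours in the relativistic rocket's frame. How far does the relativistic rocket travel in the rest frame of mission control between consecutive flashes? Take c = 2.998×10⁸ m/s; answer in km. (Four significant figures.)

From Δt = γΔτ: γ = 131.8/71.5 = 1.84336.
β = √(1 − 1/γ²) = 0.84006. Lab-frame period = γτ = 1.84336×62.9 hours = 115.95 hours. Distance = βc × γτ = 0.84006 × 2.998×10⁸ m/s × 417420 s = 1.0513×10^14 m = 1.051×10^11 km.

1.051×10^11 km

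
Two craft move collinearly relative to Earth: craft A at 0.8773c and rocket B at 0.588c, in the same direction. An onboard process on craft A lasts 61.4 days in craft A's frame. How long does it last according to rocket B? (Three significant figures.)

Speed of craft A in rocket B's frame: u = (v_A − v_B)/(1 − v_A v_B/c²) = (0.8773 − 0.588)/(1 − 0.8773×0.588) = 0.2893/0.4841476 = 0.59755; |u| = 0.59755c.
At |u| = 0.59755c, γ = (1 − 0.357066)^(−1/2) = 1.2471.
The clock on craft A records proper time, so rocket B measures Δt = γΔτ = 1.2471 × 61.4 = 76.6 days.

76.6 days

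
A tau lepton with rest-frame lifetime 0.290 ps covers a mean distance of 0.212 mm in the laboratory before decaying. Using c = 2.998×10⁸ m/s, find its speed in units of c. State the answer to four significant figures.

Lab distance = (lab lifetime)·v = γτ·βc, so βγ = d/(cτ) = 2.120×10^-4/(2.998×10⁸ × 2.900×10^-13) = 2.4384.
With βγ = 2.4384: γ² = 1 + (βγ)² = 6.94579, and β = (βγ)/γ = 2.4384/2.63549 = 0.9252.

0.9252c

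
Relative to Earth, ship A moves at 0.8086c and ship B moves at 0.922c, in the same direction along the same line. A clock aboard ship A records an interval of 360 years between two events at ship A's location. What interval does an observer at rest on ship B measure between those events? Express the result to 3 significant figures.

Transform ship A's velocity into ship B's frame: (0.8086 − 0.922)/(1 − 0.8086·0.922) = −0.1134/0.2544708, so the relative speed is 0.44563c.
At |u| = 0.44563c, γ = (1 − 0.198586)^(−1/2) = 1.117.
The clock on ship A records proper time, so ship B measures Δt = γΔτ = 1.117 × 360 = 402 years.

402 years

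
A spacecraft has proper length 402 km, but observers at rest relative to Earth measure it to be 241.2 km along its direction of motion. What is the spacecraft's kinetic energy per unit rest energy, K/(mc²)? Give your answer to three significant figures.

0.667

From L = L₀/γ: γ = 402/241.2 = 1.66667.
Since K = (γ−1)mc², K/(mc²) = 1.66667 − 1 = 0.667.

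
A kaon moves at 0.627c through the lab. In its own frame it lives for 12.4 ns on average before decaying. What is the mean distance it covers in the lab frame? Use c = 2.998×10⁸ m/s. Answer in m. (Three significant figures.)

γ = 1/√(1 − β²) = 1/√(1 − 0.393129) = 1/√0.606871 = 1/0.779019 = 1.2837.
Lab-frame lifetime: Δt = γτ = 1.2837 × 12.4 ns = 15.918 ns.
Distance: d = vΔt = 0.627 × 2.998×10⁸ m/s × 1.5918×10^-8 s = 2.99 m.

2.99 m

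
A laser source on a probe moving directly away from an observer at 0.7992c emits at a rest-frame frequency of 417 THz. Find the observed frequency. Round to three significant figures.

139 THz

Relativistic Doppler (source moving away): f_obs = f_src · √((1−β)/(1+β)).
With β = 0.7992: factor = √(0.2008/1.7992) = 0.33407.
f_obs = 417 × 0.33407 = 139 THz.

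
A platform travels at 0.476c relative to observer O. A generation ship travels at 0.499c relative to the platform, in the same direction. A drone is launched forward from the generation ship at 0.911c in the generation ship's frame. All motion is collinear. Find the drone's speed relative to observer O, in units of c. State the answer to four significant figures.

0.9890c

Compose velocities in two stages. Stage 1 (into S'): u₁ = (0.911+0.499)/(1+0.911×0.499) = 0.96935.
Stage 2 (into S): u = (0.96935+0.476)/(1+0.96935×0.476) = 0.98901, so the speed is 0.9890c.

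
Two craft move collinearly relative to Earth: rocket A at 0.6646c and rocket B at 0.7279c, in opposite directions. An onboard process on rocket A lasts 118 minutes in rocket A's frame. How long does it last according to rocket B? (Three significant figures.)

342 minutes

The velocity of rocket A relative to rocket B is (0.6646 + 0.7279)c / (1 + 0.6646×0.7279) = 0.93849c; relative speed 0.93849c.
At |u| = 0.93849c, γ = (1 − 0.880763)^(−1/2) = 2.896.
The clock on rocket A records proper time, so rocket B measures Δt = γΔτ = 2.896 × 118 = 342 minutes.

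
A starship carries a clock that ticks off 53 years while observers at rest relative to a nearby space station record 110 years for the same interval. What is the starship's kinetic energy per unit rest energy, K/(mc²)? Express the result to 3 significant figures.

1.08

The time-dilation ratio gives γ = 110/53 = 2.07547.
Since K = (γ−1)mc², K/(mc²) = 2.07547 − 1 = 1.08.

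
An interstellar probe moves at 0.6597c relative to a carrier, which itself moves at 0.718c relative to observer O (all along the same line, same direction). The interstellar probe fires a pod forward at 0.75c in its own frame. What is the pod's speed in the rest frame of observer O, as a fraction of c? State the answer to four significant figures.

Compose velocities in two stages. Stage 1 (into S'): u₁ = (0.75+0.6597)/(1+0.75×0.6597) = 0.94309.
Stage 2 (into S): u = (0.94309+0.718)/(1+0.94309×0.718) = 0.99043, so the speed is 0.9904c.

0.9904c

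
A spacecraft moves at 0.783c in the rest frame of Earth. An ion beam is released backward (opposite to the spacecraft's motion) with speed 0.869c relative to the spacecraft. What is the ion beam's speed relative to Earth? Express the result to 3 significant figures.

0.269c

Relativistic velocity addition: u = (u' + v)/(1 + u'v/c²), with u' = −0.869c and v = 0.783c.
Numerator: −0.869 + 0.783 = −0.086. Denominator: 1 + (−0.869)(0.783) = 0.319573.
u = −0.086/0.319573 = −0.26911, so the speed is 0.269c.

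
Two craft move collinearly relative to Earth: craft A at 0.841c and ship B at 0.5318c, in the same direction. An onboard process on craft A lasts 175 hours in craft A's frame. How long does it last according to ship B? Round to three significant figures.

The velocity of craft A relative to ship B is (0.841 − 0.5318)c / (1 − 0.841×0.5318) = 0.55938c; relative speed 0.55938c.
At |u| = 0.55938c, γ = (1 − 0.312906)^(−1/2) = 1.2064.
Craft A's interval is proper; time dilation gives Δt_B = γΔτ = 1.2064 × 175 hours = 211 hours.

211 hours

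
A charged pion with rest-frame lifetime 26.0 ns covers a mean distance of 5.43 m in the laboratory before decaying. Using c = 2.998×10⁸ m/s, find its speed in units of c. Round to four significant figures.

0.5716c

d = βγcτ ⇒ βγ = d/(cτ) = 5.430 m / (7.7948 m) = 0.69662.
β = (βγ)/√(1+(βγ)²) = 0.69662/√1.485279 = 0.5716.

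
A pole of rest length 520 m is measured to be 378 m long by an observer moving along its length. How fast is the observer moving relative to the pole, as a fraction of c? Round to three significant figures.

Length contraction gives γ = L₀/L = 520/378 = 1.3757.
β = √(1 − 1/γ²) = √0.471613 = 0.687.

0.687c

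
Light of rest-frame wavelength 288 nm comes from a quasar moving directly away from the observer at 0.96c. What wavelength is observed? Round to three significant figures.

2020 nm

Relativistic Doppler for wavelength: λ_obs = λ_src · √((1+β)/(1−β)).
With β = 0.96: factor = √(1.96/0.04) = 7.
λ_obs = 288 × 7 = 2020 nm.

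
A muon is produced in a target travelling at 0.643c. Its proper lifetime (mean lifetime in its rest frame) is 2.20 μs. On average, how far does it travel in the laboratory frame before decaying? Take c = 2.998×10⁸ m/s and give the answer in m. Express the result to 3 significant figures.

554 m

γ = 1/√(1 − β²) = 1/√(1 − 0.413449) = 1/√0.586551 = 1/0.765866 = 1.3057.
Lab-frame lifetime: Δt = γτ = 1.3057 × 2.20 μs = 2.8725 μs.
Distance: d = vΔt = 0.643 × 2.998×10⁸ m/s × 2.8725×10^-6 s = 554 m.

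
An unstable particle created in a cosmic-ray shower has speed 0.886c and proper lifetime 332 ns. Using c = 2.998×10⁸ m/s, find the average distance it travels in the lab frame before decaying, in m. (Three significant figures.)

γ = 1/√(1 − β²) = 1/√(1 − 0.784996) = 1/√0.215004 = 1/0.463685 = 2.1566.
Lab-frame lifetime: Δt = γτ = 2.1566 × 332 ns = 715.99 ns.
Distance: d = vΔt = 0.886 × 2.998×10⁸ m/s × 7.1599×10^-7 s = 190 m.

190 m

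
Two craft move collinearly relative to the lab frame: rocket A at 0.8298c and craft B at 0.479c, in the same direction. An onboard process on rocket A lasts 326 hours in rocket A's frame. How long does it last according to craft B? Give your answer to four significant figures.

401.0 hours

The velocity of rocket A relative to craft B is (0.8298 − 0.479)c / (1 − 0.8298×0.479) = 0.58222c; relative speed 0.58222c.
At |u| = 0.58222c, γ = (1 − 0.33898)^(−1/2) = 1.23.
The clock on rocket A records proper time, so craft B measures Δt = γΔτ = 1.23 × 326 = 401.0 hours.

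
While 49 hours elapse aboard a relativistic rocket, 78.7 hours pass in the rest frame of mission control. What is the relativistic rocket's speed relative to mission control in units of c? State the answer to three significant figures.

0.783c

γ = Δt/Δτ = 78.7/49 = 1.6061.
β = √(1 − 1/γ²) = √(1 − 0.387663) = √0.612337 = 0.783.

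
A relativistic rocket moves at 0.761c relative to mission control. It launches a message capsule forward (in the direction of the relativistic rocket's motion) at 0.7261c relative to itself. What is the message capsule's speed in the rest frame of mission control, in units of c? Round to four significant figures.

Relativistic velocity addition: u = (u' + v)/(1 + u'v/c²), with u' = 0.7261c and v = 0.761c.
Numerator: 0.7261 + 0.761 = 1.4871. Denominator: 1 + (0.7261)(0.761) = 1.5525621.
u = 1.4871/1.5525621 = 0.95784, so the speed is 0.9578c.

0.9578c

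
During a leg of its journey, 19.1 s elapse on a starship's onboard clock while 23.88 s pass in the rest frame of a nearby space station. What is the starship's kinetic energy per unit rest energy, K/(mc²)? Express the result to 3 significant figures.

γ = Δt/Δτ = 23.88/19.1 = 1.25026.
Since K = (γ−1)mc², K/(mc²) = 1.25026 − 1 = 0.250.

0.250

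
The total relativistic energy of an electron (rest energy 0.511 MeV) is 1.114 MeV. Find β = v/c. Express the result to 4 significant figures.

0.8886

Total energy E = γmc² gives γ = 1.114/0.511 = 2.18.
Hence β = √(1 − 1/γ²) = √(1 − 0.21042) = √0.78958 = 0.8886.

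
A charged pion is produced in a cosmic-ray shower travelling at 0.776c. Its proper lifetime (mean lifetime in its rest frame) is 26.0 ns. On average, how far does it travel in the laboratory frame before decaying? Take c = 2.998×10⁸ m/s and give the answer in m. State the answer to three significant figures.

9.59 m

γ = 1/√(1 − β²) = 1/√(1 − 0.602176) = 1/√0.397824 = 1/0.630733 = 1.5855.
Lab-frame lifetime: Δt = γτ = 1.5855 × 26.0 ns = 41.223 ns.
Distance: d = vΔt = 0.776 × 2.998×10⁸ m/s × 4.1223×10^-8 s = 9.59 m.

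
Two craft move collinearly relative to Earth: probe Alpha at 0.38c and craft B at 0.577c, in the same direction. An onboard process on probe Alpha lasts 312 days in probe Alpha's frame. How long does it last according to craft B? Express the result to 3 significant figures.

322 days

Transform probe Alpha's velocity into craft B's frame: (0.38 − 0.577)/(1 − 0.38·0.577) = −0.197/0.78074, so the relative speed is 0.25232c.
At |u| = 0.25232c, γ = (1 − 0.0636654)^(−1/2) = 1.0334.
Probe Alpha's interval is proper; time dilation gives Δt_B = γΔτ = 1.0334 × 312 days = 322 days.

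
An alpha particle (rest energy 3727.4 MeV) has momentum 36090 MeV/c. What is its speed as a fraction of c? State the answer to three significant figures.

0.995c

βγ = pc/(mc²) = 36090/3727.4 = 9.6824.
Since γ² = 1 + (βγ)² = 94.7489, γ = √94.7489 = 9.7339, and β = (βγ)/γ = 9.6824/9.7339 = 0.995.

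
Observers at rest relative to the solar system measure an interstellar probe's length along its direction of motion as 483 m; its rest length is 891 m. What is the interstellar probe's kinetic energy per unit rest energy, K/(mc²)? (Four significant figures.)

γ = L₀/L = 891/483 = 1.84472.
K/(mc²) = γ − 1 = 1.84472 − 1 = 0.8447.

0.8447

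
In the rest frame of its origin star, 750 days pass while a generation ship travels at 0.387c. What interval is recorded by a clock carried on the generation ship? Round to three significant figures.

Lorentz factor: γ = (1 − 0.149769)^(−1/2) = 1.0845.
The generation ship's clock runs slow as seen from its origin star, so Δτ = Δt/γ = 750/1.0845 = 692 days.

692 days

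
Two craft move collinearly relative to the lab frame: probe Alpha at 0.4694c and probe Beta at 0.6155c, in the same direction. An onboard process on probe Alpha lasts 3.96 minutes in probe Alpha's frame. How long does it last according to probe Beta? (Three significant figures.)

4.05 minutes

Transform probe Alpha's velocity into probe Beta's frame: (0.4694 − 0.6155)/(1 − 0.4694·0.6155) = −0.1461/0.7110843, so the relative speed is 0.20546c.
At |u| = 0.20546c, γ = (1 − 0.0422138)^(−1/2) = 1.0218.
Probe Alpha's interval is proper; time dilation gives Δt_B = γΔτ = 1.0218 × 3.96 minutes = 4.05 minutes.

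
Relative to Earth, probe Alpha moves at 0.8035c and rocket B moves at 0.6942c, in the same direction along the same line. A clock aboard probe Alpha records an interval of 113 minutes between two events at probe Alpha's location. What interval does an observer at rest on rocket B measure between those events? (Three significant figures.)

The velocity of probe Alpha relative to rocket B is (0.8035 − 0.6942)c / (1 − 0.8035×0.6942) = 0.24717c; relative speed 0.24717c.
γ for this relative speed: γ = 1/√(1 − 0.061093) = 1.032.
Probe Alpha's interval is proper; time dilation gives Δt_B = γΔτ = 1.032 × 113 minutes = 117 minutes.

117 minutes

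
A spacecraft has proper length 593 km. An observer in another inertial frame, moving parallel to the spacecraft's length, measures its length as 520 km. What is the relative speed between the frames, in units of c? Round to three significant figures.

0.481c

Length contraction gives γ = L₀/L = 593/520 = 1.1404.
β = √(1 − 1/γ²) = √0.231072 = 0.481.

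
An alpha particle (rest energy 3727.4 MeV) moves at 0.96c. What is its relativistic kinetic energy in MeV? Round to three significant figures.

γ = 1/√(1 − β²) = 1/√(1 − 0.9216) = 1/√0.0784 = 1/0.28 = 3.5714.
Kinetic energy: K = (γ − 1)mc² = (3.5714 − 1) × 3727.4 MeV = 2.5714 × 3727.4 = 9580 MeV.

9580 MeV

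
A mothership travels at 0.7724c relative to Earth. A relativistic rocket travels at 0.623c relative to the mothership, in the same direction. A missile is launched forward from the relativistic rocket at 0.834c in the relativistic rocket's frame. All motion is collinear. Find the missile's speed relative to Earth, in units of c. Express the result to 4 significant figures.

First combine the missile and relativistic rocket (S''→S'): u₁ = (0.834 + 0.623)/(1 + 0.834×0.623) = 1.457/1.519582 = 0.95882.
Then combine with the mothership (S'→S): u = (0.95882 + 0.7724)/(1 + 0.95882×0.7724) = 1.73122/1.740592568 = 0.99462.

0.9946c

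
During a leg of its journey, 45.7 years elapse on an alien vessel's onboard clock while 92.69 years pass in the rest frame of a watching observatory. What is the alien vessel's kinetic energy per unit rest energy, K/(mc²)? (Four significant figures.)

The time-dilation ratio gives γ = 92.69/45.7 = 2.02823.
Since K = (γ−1)mc², K/(mc²) = 2.02823 − 1 = 1.028.

1.028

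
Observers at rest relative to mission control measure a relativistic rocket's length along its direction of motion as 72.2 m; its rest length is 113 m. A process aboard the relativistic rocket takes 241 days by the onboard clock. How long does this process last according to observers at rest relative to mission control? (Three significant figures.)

377 days

From L = L₀/γ: γ = 113/72.2 = 1.5651.
Δt = γΔτ = 1.5651 × 241 = 377 days.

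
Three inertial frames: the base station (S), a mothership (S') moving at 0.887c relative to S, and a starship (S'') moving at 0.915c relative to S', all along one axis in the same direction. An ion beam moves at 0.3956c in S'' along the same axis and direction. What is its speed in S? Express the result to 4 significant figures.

Compose velocities in two stages. Stage 1 (into S'): u₁ = (0.3956+0.915)/(1+0.3956×0.915) = 0.96228.
Stage 2 (into S): u = (0.96228+0.887)/(1+0.96228×0.887) = 0.9977, so the speed is 0.9977c.

0.9977c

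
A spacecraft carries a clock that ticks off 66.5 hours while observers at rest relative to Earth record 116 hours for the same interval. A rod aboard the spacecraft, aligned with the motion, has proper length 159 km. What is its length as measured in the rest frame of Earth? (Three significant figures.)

91.2 km

From Δt = γΔτ: γ = 116/66.5 = 1.74436.
The rod contracts by the same γ: 159 km / 1.74436 = 91.2 km.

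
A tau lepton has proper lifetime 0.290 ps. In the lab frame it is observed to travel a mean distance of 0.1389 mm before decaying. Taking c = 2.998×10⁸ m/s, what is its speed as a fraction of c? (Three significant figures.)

0.848c

Let x = d/(cτ) = 1.389×10^-4 m / (2.998×10⁸ m/s × 2.900×10^-13 s) = 1.5976. Since d = βγcτ, x = βγ = β/√(1−β²).
Solving: β² = x²/(1+x²) = 2.55233/3.55233 = 0.718495, so β = 0.848.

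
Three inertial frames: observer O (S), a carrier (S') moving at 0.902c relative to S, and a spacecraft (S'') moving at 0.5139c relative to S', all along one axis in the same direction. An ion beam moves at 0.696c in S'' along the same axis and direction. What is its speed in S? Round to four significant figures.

0.9941c

Compose velocities in two stages. Stage 1 (into S'): u₁ = (0.696+0.5139)/(1+0.696×0.5139) = 0.89116.
Stage 2 (into S): u = (0.89116+0.902)/(1+0.89116×0.902) = 0.99409, so the speed is 0.9941c.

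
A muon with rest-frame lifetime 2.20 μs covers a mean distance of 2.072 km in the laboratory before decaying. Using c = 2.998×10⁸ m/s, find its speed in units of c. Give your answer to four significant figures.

Let x = d/(cτ) = 2072 m / (2.998×10⁸ m/s × 2.200×10^-6 s) = 3.1415. Since d = βγcτ, x = βγ = β/√(1−β²).
Solving: β² = x²/(1+x²) = 9.86902/10.86902 = 0.907995, so β = 0.9529.

0.9529c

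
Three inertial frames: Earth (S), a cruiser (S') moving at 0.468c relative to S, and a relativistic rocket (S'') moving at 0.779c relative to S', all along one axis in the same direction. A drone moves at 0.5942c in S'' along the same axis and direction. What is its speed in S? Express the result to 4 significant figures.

First combine the drone and relativistic rocket (S''→S'): u₁ = (0.5942 + 0.779)/(1 + 0.5942×0.779) = 1.3732/1.4628818 = 0.9387.
Then combine with the cruiser (S'→S): u = (0.9387 + 0.468)/(1 + 0.9387×0.468) = 1.4067/1.4393116 = 0.97734.

0.9773c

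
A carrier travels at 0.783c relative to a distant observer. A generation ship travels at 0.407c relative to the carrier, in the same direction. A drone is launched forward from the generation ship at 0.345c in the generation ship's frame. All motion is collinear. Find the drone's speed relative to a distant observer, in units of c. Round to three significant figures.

Compose velocities in two stages. Stage 1 (into S'): u₁ = (0.345+0.407)/(1+0.345×0.407) = 0.65941.
Stage 2 (into S): u = (0.65941+0.783)/(1+0.65941×0.783) = 0.95126, so the speed is 0.951c.

0.951c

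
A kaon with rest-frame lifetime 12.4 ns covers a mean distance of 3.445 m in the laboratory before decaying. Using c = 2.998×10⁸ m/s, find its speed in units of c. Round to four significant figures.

d = βγcτ ⇒ βγ = d/(cτ) = 3.445 m / (3.71752 m) = 0.92669.
β = (βγ)/√(1+(βγ)²) = 0.92669/√1.858754 = 0.6797.

0.6797c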